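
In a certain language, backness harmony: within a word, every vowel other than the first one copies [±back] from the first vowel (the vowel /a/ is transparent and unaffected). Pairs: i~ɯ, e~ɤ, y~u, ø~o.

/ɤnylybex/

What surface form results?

/y/ harmonizes with /ɤ/ ([+back]) → [u]
/y/ harmonizes with /ɤ/ ([+back]) → [u]
/e/ harmonizes with /ɤ/ ([+back]) → [ɤ]

[ɤnulubɤx]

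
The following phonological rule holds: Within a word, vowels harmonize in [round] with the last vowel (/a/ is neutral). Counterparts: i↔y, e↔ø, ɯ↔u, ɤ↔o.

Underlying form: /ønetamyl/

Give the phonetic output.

/e/ harmonizes with /y/ ([+round]) → [ø]

[ønøtamyl]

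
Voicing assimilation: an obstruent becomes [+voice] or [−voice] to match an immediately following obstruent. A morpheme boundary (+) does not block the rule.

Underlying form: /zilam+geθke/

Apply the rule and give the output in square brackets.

[zilam+geθke]

no segment meets the rule's conditions; no change.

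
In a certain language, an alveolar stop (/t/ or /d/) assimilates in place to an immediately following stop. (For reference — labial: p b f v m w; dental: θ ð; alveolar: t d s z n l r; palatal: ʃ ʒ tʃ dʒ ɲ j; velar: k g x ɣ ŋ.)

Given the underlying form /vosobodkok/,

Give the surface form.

[vosobogkok]

/d/ before /k/ (velar) → [g]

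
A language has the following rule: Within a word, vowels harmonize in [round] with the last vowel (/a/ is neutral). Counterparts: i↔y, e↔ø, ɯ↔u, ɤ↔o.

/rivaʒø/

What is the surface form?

[ryvaʒø]

/i/ harmonizes with /ø/ ([+round]) → [y]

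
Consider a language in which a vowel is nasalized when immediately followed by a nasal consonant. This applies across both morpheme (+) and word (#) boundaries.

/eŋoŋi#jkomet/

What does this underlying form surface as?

[ẽŋõŋi#jkõmet]

/e/ before nasal /ŋ/ → [ẽ]
/o/ before nasal /ŋ/ → [õ]
/o/ before nasal /m/ → [õ]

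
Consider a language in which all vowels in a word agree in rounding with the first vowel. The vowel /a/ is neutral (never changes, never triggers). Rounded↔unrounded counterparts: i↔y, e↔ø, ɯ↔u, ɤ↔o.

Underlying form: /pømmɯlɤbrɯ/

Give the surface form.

[pømmulobru]

/ɯ/ harmonizes with /ø/ ([+round]) → [u]
/ɤ/ harmonizes with /ø/ ([+round]) → [o]
/ɯ/ harmonizes with /ø/ ([+round]) → [u]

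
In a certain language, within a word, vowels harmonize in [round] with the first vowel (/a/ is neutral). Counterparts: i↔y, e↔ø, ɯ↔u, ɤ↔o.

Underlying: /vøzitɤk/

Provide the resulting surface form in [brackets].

[vøzytok]

/i/ harmonizes with /ø/ ([+round]) → [y]
/ɤ/ harmonizes with /ø/ ([+round]) → [o]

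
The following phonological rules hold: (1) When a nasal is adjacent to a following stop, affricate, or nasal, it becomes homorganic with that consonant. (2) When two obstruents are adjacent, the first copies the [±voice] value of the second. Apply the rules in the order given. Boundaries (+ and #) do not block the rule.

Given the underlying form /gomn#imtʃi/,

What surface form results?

Rule 1: /m/ before /n/ (alveolar) → [n]
Rule 1: /m/ before /tʃ/ (palatal) → [ɲ]
After rule 1: gonn#iɲtʃi
Rule 2: no segment meets the rule's conditions; no change.

[gonn#iɲtʃi]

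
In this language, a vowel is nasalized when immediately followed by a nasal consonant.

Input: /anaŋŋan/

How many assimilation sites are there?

3

/a/ before nasal /n/ → [ã]
/a/ before nasal /ŋ/ → [ã]
/a/ before nasal /n/ → [ã]
3 segments change.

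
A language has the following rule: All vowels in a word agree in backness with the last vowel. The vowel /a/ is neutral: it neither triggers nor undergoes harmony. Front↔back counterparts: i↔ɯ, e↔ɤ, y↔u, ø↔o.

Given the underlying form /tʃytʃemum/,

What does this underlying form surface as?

/y/ harmonizes with /u/ ([+back]) → [u]
/e/ harmonizes with /u/ ([+back]) → [ɤ]

[tʃutʃɤmum]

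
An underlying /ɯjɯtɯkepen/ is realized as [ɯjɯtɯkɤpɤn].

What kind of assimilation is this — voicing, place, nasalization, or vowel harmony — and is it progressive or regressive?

vowel harmony, progressive

/e/→[ɤ] /e/→[ɤ].
Vowels agree with the first vowel, so the harmony is progressive.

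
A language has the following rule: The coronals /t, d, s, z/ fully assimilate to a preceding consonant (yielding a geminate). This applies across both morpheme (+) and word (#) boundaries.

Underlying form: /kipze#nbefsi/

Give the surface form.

[kippe#nbeffi]

/z/ after /p/ → [p] (total assimilation)
/s/ after /f/ → [f] (total assimilation)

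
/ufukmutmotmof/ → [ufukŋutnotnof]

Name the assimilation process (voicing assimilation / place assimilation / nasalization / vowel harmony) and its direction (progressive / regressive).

/m/→[ŋ] /m/→[n] /m/→[n].
Each target copies a feature from the preceding segment, so the direction is progressive.

place assimilation, progressive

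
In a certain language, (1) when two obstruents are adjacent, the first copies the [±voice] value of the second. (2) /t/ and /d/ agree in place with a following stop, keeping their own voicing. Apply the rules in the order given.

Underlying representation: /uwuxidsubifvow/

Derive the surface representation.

Rule 1: /d/ before /s/ (voiceless) → [t]
Rule 1: /f/ before /v/ (voiced) → [v]
After rule 1: uwuxitsubivvow
Rule 2: no segment meets the rule's conditions; no change.

[uwuxitsubivvow]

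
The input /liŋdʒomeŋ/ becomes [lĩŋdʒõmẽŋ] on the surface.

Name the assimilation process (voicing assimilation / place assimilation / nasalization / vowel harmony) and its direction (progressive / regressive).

nasalization, regressive

/i/→[ĩ] /o/→[õ] /e/→[ẽ].
Each target copies a feature from the following segment, so the direction is regressive.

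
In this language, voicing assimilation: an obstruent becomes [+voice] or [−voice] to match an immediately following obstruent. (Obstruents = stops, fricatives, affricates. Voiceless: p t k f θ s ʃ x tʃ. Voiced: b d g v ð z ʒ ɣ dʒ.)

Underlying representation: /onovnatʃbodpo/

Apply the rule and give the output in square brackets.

/tʃ/ before /b/ (voiced) → [dʒ]
/d/ before /p/ (voiceless) → [t]

[onovnadʒbotpo]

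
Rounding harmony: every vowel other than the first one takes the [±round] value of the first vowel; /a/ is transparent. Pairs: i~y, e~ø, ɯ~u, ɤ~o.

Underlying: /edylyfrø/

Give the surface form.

[edilifre]

/y/ harmonizes with /e/ ([-round]) → [i]
/y/ harmonizes with /e/ ([-round]) → [i]
/ø/ harmonizes with /e/ ([-round]) → [e]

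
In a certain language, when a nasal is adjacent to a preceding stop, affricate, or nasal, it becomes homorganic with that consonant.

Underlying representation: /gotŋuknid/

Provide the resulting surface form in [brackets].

[gotnukŋid]

/ŋ/ after /t/ (alveolar) → [n]
/n/ after /k/ (velar) → [ŋ]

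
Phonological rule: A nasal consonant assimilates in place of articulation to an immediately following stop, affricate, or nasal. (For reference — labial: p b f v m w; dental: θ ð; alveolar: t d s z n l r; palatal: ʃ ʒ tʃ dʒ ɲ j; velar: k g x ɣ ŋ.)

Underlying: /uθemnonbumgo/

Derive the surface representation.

/m/ before /n/ (alveolar) → [n]
/n/ before /b/ (labial) → [m]
/m/ before /g/ (velar) → [ŋ]

[uθennombuŋgo]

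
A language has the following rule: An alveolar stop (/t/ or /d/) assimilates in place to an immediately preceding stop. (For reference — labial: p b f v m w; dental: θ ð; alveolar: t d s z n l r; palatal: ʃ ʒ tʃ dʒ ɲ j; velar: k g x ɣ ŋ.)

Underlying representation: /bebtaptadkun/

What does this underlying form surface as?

[bebpappadkun]

/t/ after /b/ (labial) → [p]
/t/ after /p/ (labial) → [p]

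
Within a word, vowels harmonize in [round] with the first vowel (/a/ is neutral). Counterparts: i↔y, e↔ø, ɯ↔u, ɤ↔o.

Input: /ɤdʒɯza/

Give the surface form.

no segment meets the rule's conditions; no change.

[ɤdʒɯza]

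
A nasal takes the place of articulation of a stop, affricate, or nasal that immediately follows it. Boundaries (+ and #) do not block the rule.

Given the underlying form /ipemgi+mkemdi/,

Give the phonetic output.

[ipeŋgi+ŋkendi]

/m/ before /g/ (velar) → [ŋ]
/m/ before /k/ (velar) → [ŋ]
/m/ before /d/ (alveolar) → [n]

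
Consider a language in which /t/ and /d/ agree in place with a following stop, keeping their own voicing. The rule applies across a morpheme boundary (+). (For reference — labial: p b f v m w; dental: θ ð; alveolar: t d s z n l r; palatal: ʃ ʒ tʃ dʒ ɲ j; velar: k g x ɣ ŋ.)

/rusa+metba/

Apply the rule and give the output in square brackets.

/t/ before /b/ (labial) → [p]

[rusa+mepba]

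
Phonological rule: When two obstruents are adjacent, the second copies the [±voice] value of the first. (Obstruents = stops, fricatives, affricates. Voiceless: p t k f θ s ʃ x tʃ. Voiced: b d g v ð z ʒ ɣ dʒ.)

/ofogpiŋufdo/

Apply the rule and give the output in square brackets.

/p/ after /g/ (voiced) → [b]
/d/ after /f/ (voiceless) → [t]

[ofogbiŋufto]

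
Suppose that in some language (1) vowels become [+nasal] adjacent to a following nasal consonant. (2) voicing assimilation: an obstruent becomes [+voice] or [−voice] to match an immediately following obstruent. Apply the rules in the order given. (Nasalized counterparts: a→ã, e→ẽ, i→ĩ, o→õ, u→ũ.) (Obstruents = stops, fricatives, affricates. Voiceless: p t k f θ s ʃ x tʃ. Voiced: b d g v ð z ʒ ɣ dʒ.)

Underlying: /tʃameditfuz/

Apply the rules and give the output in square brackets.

Rule 1: /a/ before nasal /m/ → [ã]
After rule 1: tʃãmeditfuz
Rule 2: no segment meets the rule's conditions; no change.

[tʃãmeditfuz]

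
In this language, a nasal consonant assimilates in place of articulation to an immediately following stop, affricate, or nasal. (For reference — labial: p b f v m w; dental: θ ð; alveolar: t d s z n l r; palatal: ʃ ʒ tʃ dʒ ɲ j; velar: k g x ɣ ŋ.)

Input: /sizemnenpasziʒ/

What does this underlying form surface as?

/m/ before /n/ (alveolar) → [n]
/n/ before /p/ (labial) → [m]

[sizennempasziʒ]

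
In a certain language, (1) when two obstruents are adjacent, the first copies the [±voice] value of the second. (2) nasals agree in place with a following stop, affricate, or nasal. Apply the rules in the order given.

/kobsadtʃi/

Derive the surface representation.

Rule 1: /b/ before /s/ (voiceless) → [p]
Rule 1: /d/ before /tʃ/ (voiceless) → [t]
After rule 1: kopsattʃi
Rule 2: no segment meets the rule's conditions; no change.

[kopsattʃi]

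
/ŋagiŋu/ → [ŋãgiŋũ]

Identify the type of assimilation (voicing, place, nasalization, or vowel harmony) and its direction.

nasalization, progressive

/a/→[ã] /u/→[ũ].
Each target copies a feature from the preceding segment, so the direction is progressive.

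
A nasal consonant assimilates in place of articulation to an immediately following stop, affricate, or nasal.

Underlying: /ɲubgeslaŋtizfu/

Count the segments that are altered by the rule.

/ŋ/ before /t/ (alveolar) → [n]
1 segment changes.

1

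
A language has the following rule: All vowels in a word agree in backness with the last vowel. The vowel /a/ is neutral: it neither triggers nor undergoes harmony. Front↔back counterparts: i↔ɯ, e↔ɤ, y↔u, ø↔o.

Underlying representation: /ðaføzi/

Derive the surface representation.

no segment meets the rule's conditions; no change.

[ðaføzi]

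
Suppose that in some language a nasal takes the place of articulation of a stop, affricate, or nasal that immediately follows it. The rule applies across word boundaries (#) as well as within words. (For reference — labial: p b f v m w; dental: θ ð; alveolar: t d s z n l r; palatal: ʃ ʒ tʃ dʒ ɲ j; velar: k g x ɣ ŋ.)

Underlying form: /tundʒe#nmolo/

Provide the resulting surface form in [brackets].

/n/ before /dʒ/ (palatal) → [ɲ]
/n/ before /m/ (labial) → [m]

[tuɲdʒe#mmolo]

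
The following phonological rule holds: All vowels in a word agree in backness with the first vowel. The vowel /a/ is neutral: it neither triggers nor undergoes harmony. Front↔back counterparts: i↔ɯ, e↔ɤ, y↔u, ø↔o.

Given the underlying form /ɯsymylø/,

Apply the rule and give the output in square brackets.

/y/ harmonizes with /ɯ/ ([+back]) → [u]
/y/ harmonizes with /ɯ/ ([+back]) → [u]
/ø/ harmonizes with /ɯ/ ([+back]) → [o]

[ɯsumulo]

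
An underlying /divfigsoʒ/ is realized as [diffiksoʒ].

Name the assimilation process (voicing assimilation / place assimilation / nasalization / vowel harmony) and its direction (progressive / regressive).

voicing assimilation, regressive

/v/→[f] /g/→[k].
Each target copies a feature from the following segment, so the direction is regressive.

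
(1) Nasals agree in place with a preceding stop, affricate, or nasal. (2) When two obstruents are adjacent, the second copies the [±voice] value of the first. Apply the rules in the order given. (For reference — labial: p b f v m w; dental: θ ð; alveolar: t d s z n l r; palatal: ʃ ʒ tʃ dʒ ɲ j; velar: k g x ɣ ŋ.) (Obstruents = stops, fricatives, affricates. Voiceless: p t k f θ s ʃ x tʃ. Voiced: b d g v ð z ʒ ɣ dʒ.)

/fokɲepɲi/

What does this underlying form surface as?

[fokŋepmi]

Rule 1: /ɲ/ after /k/ (velar) → [ŋ]
Rule 1: /ɲ/ after /p/ (labial) → [m]
After rule 1: fokŋepmi
Rule 2: no segment meets the rule's conditions; no change.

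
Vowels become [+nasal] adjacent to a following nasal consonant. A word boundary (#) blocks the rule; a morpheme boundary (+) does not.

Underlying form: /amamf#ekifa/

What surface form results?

[ãmãmf#ekifa]

/a/ before nasal /m/ → [ã]
/a/ before nasal /m/ → [ã]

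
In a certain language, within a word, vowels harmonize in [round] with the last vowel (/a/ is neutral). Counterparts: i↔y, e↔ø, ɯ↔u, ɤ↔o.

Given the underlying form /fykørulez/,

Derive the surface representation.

/y/ harmonizes with /e/ ([-round]) → [i]
/ø/ harmonizes with /e/ ([-round]) → [e]
/u/ harmonizes with /e/ ([-round]) → [ɯ]

[fikerɯlez]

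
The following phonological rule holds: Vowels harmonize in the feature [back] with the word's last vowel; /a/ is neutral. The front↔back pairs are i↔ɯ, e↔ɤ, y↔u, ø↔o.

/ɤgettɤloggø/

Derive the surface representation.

[egetteløggø]

/ɤ/ harmonizes with /ø/ ([-back]) → [e]
/ɤ/ harmonizes with /ø/ ([-back]) → [e]
/o/ harmonizes with /ø/ ([-back]) → [ø]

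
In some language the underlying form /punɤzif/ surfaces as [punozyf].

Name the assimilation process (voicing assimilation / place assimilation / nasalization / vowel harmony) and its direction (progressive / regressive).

vowel harmony, progressive

/ɤ/→[o] /i/→[y].
Vowels agree with the first vowel, so the harmony is progressive.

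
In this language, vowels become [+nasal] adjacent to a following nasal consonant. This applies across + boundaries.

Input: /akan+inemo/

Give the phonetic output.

[akãn+ĩnẽmo]

/a/ before nasal /n/ → [ã]
/i/ before nasal /n/ → [ĩ]
/e/ before nasal /m/ → [ẽ]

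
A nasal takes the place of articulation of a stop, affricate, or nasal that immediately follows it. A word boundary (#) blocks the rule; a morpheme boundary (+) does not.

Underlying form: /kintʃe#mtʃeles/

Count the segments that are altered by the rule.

2

/n/ before /tʃ/ (palatal) → [ɲ]
/m/ before /tʃ/ (palatal) → [ɲ]
2 segments change.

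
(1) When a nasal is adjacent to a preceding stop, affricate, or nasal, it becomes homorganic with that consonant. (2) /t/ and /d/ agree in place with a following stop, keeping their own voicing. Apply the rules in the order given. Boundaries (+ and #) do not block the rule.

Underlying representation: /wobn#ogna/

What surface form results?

[wobm#ogŋa]

Rule 1: /n/ after /b/ (labial) → [m]
Rule 1: /n/ after /g/ (velar) → [ŋ]
After rule 1: wobm#ogŋa
Rule 2: no segment meets the rule's conditions; no change.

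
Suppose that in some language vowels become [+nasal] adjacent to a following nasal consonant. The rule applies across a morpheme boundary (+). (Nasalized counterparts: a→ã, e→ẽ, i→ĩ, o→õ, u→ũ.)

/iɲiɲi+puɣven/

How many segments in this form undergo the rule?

3

/i/ before nasal /ɲ/ → [ĩ]
/i/ before nasal /ɲ/ → [ĩ]
/e/ before nasal /n/ → [ẽ]
3 segments change.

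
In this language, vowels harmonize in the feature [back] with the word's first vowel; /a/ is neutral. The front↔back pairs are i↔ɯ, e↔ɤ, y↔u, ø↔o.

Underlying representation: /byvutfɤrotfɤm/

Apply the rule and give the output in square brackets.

/u/ harmonizes with /y/ ([-back]) → [y]
/ɤ/ harmonizes with /y/ ([-back]) → [e]
/o/ harmonizes with /y/ ([-back]) → [ø]
/ɤ/ harmonizes with /y/ ([-back]) → [e]

[byvytferøtfem]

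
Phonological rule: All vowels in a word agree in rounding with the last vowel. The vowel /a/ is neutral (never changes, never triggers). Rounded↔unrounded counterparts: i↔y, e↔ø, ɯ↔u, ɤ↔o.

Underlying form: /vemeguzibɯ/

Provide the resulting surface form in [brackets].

/u/ harmonizes with /ɯ/ ([-round]) → [ɯ]

[vemegɯzibɯ]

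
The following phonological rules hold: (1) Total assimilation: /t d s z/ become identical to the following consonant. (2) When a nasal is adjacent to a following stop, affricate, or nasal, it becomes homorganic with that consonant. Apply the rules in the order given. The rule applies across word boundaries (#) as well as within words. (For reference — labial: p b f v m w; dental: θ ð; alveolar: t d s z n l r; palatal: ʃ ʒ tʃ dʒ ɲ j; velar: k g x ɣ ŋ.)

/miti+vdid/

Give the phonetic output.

[miti+vdid]

Rule 1: no segment meets the rule's conditions; no change.
After rule 1: miti+vdid
Rule 2: no segment meets the rule's conditions; no change.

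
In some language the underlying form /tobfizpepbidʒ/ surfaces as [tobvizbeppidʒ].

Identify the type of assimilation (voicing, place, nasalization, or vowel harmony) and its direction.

/f/→[v] /p/→[b] /b/→[p].
Each target copies a feature from the preceding segment, so the direction is progressive.

voicing assimilation, progressive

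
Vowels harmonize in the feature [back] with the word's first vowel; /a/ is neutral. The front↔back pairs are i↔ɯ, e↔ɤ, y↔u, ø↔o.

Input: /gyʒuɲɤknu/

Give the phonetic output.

[gyʒyɲekny]

/u/ harmonizes with /y/ ([-back]) → [y]
/ɤ/ harmonizes with /y/ ([-back]) → [e]
/u/ harmonizes with /y/ ([-back]) → [y]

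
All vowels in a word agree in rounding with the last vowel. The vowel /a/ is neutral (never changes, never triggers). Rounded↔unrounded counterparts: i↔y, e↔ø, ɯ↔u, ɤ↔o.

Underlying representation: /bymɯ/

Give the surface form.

[bimɯ]

/y/ harmonizes with /ɯ/ ([-round]) → [i]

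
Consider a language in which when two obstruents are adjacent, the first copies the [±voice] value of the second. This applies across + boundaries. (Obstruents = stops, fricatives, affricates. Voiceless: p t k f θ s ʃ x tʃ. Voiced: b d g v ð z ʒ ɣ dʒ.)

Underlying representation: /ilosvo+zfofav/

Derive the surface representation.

/s/ before /v/ (voiced) → [z]
/z/ before /f/ (voiceless) → [s]

[ilozvo+sfofav]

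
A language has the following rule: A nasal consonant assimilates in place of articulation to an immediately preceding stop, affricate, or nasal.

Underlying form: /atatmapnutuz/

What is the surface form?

[atatnapmutuz]

/m/ after /t/ (alveolar) → [n]
/n/ after /p/ (labial) → [m]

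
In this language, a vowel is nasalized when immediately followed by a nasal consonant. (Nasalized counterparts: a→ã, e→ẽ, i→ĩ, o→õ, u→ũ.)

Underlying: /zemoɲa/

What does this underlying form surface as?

[zẽmõɲa]

/e/ before nasal /m/ → [ẽ]
/o/ before nasal /ɲ/ → [õ]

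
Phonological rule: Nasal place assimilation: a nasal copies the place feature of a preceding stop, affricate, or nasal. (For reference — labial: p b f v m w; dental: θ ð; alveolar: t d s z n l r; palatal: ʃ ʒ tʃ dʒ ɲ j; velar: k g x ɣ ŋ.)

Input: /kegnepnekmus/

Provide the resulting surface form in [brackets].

[kegŋepmekŋus]

/n/ after /g/ (velar) → [ŋ]
/n/ after /p/ (labial) → [m]
/m/ after /k/ (velar) → [ŋ]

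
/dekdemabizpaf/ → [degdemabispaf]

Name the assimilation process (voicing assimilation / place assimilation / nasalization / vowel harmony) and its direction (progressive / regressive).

/k/→[g] /z/→[s].
Each target copies a feature from the following segment, so the direction is regressive.

voicing assimilation, regressive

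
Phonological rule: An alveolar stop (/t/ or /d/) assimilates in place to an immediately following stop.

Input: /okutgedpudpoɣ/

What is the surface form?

[okukgebpubpoɣ]

/t/ before /g/ (velar) → [k]
/d/ before /p/ (labial) → [b]
/d/ before /p/ (labial) → [b]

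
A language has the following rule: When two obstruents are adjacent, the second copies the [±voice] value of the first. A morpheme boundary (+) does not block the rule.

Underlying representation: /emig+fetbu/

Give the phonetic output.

[emig+vetpu]

/f/ after /g/ (voiced) → [v]
/b/ after /t/ (voiceless) → [p]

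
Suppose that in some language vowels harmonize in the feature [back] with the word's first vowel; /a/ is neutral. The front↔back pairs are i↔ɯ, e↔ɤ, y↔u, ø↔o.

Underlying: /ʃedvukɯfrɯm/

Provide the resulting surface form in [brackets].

/u/ harmonizes with /e/ ([-back]) → [y]
/ɯ/ harmonizes with /e/ ([-back]) → [i]
/ɯ/ harmonizes with /e/ ([-back]) → [i]

[ʃedvykifrim]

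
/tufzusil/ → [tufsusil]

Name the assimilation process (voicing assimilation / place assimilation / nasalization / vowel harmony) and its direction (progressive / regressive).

voicing assimilation, progressive

/z/→[s].
Each target copies a feature from the preceding segment, so the direction is progressive.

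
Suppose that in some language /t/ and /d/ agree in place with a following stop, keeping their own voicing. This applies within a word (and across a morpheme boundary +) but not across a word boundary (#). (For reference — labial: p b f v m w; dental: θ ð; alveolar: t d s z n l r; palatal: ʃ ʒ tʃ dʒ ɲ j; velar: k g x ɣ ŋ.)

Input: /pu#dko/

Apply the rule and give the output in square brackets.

/d/ before /k/ (velar) → [g]

[pu#gko]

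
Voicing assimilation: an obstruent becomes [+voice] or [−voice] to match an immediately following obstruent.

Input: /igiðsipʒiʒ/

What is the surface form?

[igiθsibʒiʒ]

/ð/ before /s/ (voiceless) → [θ]
/p/ before /ʒ/ (voiced) → [b]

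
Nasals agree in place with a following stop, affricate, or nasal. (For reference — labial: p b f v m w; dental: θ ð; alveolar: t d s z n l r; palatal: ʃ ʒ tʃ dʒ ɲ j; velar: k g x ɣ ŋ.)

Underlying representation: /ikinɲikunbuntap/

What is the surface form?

/n/ before /ɲ/ (palatal) → [ɲ]
/n/ before /b/ (labial) → [m]

[ikiɲɲikumbuntap]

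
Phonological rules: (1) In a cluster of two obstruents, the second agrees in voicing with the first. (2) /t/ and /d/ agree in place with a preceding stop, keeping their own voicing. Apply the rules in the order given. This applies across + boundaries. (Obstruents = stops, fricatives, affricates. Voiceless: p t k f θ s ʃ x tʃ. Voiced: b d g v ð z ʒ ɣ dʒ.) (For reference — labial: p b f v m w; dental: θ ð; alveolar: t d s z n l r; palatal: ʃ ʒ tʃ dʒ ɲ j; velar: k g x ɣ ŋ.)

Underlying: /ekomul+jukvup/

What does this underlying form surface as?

[ekomul+jukfup]

Rule 1: /v/ after /k/ (voiceless) → [f]
After rule 1: ekomul+jukfup
Rule 2: no segment meets the rule's conditions; no change.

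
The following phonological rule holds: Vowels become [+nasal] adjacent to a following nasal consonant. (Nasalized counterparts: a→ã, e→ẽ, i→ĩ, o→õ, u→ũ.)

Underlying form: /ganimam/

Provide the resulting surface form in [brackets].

[gãnĩmãm]

/a/ before nasal /n/ → [ã]
/i/ before nasal /m/ → [ĩ]
/a/ before nasal /m/ → [ã]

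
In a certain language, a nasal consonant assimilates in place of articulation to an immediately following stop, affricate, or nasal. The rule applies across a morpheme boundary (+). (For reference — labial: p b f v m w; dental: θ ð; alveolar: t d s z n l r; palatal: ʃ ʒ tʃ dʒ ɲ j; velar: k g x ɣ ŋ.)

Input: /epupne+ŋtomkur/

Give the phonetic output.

[epupne+ntoŋkur]

/ŋ/ before /t/ (alveolar) → [n]
/m/ before /k/ (velar) → [ŋ]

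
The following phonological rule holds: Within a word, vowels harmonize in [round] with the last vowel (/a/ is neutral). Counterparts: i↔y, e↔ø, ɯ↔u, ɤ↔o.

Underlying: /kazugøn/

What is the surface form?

[kazugøn]

no segment meets the rule's conditions; no change.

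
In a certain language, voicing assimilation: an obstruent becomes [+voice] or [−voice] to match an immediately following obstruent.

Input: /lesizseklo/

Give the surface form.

/z/ before /s/ (voiceless) → [s]

[lesisseklo]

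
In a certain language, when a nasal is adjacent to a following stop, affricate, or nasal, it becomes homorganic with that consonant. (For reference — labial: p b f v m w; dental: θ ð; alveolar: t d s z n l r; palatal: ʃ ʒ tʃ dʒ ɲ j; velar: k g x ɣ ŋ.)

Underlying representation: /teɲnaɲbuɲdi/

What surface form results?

[tennambundi]

/ɲ/ before /n/ (alveolar) → [n]
/ɲ/ before /b/ (labial) → [m]
/ɲ/ before /d/ (alveolar) → [n]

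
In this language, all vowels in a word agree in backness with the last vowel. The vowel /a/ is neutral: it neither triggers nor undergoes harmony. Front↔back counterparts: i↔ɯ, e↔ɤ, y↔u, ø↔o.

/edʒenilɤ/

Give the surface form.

/e/ harmonizes with /ɤ/ ([+back]) → [ɤ]
/e/ harmonizes with /ɤ/ ([+back]) → [ɤ]
/i/ harmonizes with /ɤ/ ([+back]) → [ɯ]

[ɤdʒɤnɯlɤ]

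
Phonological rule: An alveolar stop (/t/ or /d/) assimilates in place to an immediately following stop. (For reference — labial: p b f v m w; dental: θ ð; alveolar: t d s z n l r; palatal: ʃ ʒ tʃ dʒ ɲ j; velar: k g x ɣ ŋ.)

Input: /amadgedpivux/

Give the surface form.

/d/ before /g/ (velar) → [g]
/d/ before /p/ (labial) → [b]

[amaggebpivux]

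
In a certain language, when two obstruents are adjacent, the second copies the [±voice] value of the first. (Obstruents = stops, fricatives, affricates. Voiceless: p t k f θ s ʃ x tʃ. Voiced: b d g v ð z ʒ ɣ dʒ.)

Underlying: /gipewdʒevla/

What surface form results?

[gipewdʒevla]

no segment meets the rule's conditions; no change.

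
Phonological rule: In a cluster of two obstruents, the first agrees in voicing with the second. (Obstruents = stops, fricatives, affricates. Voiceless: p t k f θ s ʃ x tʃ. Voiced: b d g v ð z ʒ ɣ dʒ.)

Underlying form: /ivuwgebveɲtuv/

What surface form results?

no segment meets the rule's conditions; no change.

[ivuwgebveɲtuv]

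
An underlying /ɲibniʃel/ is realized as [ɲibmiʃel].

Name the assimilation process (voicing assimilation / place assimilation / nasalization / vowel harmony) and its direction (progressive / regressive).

place assimilation, progressive

/n/→[m].
Each target copies a feature from the preceding segment, so the direction is progressive.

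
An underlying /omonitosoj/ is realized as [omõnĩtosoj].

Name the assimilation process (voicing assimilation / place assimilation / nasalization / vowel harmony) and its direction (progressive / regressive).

/o/→[õ] /i/→[ĩ].
Each target copies a feature from the preceding segment, so the direction is progressive.

nasalization, progressive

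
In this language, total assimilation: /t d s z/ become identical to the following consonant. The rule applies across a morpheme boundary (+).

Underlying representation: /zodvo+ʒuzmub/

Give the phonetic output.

[zovvo+ʒummub]

/d/ before /v/ → [v] (total assimilation)
/z/ before /m/ → [m] (total assimilation)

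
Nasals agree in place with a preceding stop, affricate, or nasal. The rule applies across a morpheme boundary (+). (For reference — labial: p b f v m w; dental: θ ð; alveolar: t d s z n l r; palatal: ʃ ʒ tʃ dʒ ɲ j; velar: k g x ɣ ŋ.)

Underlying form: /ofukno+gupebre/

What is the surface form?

/n/ after /k/ (velar) → [ŋ]

[ofukŋo+gupebre]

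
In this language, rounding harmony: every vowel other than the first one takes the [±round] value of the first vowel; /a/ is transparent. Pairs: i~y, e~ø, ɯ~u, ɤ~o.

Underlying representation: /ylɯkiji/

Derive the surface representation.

/ɯ/ harmonizes with /y/ ([+round]) → [u]
/i/ harmonizes with /y/ ([+round]) → [y]
/i/ harmonizes with /y/ ([+round]) → [y]

[ylukyjy]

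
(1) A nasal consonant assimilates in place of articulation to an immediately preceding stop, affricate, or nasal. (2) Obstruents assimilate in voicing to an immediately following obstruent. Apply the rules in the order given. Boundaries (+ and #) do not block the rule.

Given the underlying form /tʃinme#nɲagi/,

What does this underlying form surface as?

[tʃinne#nnagi]

Rule 1: /m/ after /n/ (alveolar) → [n]
Rule 1: /ɲ/ after /n/ (alveolar) → [n]
After rule 1: tʃinne#nnagi
Rule 2: no segment meets the rule's conditions; no change.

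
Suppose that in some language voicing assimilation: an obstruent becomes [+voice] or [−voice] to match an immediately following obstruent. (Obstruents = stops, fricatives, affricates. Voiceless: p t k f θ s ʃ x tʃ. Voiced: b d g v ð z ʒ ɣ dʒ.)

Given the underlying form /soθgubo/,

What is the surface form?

/θ/ before /g/ (voiced) → [ð]

[soðgubo]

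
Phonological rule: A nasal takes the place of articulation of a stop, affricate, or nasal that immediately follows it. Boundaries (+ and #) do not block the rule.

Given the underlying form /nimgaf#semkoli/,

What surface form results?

/m/ before /g/ (velar) → [ŋ]
/m/ before /k/ (velar) → [ŋ]

[niŋgaf#seŋkoli]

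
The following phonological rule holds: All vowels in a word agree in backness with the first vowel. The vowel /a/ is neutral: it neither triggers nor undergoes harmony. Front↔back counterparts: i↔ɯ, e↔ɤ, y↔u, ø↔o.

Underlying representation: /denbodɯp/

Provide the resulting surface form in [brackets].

/o/ harmonizes with /e/ ([-back]) → [ø]
/ɯ/ harmonizes with /e/ ([-back]) → [i]

[denbødip]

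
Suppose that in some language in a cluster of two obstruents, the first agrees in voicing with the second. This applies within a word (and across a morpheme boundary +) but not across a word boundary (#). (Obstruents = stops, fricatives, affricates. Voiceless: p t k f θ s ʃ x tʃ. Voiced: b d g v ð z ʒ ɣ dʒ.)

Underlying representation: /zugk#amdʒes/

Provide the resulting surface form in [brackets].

[zukk#amdʒes]

/g/ before /k/ (voiceless) → [k]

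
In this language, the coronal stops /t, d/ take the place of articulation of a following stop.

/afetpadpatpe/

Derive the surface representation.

[afeppabpappe]

/t/ before /p/ (labial) → [p]
/d/ before /p/ (labial) → [b]
/t/ before /p/ (labial) → [p]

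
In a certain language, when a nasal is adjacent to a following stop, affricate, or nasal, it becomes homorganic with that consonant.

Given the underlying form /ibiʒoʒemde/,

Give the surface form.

/m/ before /d/ (alveolar) → [n]

[ibiʒoʒende]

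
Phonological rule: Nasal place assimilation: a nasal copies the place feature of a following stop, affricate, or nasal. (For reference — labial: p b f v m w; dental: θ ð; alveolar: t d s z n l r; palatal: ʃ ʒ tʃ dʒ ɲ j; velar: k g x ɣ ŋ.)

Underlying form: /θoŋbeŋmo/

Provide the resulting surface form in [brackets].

[θombemmo]

/ŋ/ before /b/ (labial) → [m]
/ŋ/ before /m/ (labial) → [m]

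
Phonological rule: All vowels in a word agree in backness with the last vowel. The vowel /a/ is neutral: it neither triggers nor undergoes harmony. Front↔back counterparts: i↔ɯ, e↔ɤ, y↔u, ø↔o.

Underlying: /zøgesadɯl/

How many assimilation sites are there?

2

/ø/ harmonizes with /ɯ/ ([+back]) → [o]
/e/ harmonizes with /ɯ/ ([+back]) → [ɤ]
2 segments change.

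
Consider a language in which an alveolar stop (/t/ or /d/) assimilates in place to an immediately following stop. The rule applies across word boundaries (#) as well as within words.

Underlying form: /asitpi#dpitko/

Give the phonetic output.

[asippi#bpikko]

/t/ before /p/ (labial) → [p]
/d/ before /p/ (labial) → [b]
/t/ before /k/ (velar) → [k]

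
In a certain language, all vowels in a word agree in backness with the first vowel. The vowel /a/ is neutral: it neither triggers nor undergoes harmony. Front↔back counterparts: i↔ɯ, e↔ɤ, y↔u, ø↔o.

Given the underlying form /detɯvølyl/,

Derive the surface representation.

[detivølyl]

/ɯ/ harmonizes with /e/ ([-back]) → [i]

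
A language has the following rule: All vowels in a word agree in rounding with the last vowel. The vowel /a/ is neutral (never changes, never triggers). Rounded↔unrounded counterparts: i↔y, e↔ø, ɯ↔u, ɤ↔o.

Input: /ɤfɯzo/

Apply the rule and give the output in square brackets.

/ɤ/ harmonizes with /o/ ([+round]) → [o]
/ɯ/ harmonizes with /o/ ([+round]) → [u]

[ofuzo]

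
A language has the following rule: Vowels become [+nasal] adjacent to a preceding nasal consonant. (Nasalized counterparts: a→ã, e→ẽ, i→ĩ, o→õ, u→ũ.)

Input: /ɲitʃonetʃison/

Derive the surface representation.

/i/ after nasal /ɲ/ → [ĩ]
/e/ after nasal /n/ → [ẽ]

[ɲĩtʃonẽtʃison]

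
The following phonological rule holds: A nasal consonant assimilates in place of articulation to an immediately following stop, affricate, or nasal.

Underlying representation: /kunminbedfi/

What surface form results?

[kummimbedfi]

/n/ before /m/ (labial) → [m]
/n/ before /b/ (labial) → [m]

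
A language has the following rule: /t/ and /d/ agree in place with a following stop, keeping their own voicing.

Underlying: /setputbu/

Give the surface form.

/t/ before /p/ (labial) → [p]
/t/ before /b/ (labial) → [p]

[seppupbu]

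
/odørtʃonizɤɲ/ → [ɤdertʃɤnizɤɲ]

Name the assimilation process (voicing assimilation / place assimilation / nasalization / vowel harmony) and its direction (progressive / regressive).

/o/→[ɤ] /ø/→[e] /o/→[ɤ].
Vowels agree with the last vowel, so the harmony is regressive.

vowel harmony, regressive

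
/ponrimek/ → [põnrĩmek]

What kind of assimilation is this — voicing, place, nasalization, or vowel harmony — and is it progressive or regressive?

/o/→[õ] /i/→[ĩ].
Each target copies a feature from the following segment, so the direction is regressive.

nasalization, regressive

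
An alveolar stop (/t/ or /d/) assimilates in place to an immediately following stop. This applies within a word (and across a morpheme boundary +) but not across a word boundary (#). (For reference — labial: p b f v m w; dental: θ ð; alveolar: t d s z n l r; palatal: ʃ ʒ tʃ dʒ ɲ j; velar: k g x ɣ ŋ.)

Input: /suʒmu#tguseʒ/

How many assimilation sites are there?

/t/ before /g/ (velar) → [k]
1 segment changes.

1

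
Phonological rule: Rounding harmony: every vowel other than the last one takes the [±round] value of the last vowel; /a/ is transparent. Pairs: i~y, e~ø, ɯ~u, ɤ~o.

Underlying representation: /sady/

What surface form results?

no segment meets the rule's conditions; no change.

[sady]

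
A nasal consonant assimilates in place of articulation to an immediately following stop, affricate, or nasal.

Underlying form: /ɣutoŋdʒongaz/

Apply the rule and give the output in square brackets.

/ŋ/ before /dʒ/ (palatal) → [ɲ]
/n/ before /g/ (velar) → [ŋ]

[ɣutoɲdʒoŋgaz]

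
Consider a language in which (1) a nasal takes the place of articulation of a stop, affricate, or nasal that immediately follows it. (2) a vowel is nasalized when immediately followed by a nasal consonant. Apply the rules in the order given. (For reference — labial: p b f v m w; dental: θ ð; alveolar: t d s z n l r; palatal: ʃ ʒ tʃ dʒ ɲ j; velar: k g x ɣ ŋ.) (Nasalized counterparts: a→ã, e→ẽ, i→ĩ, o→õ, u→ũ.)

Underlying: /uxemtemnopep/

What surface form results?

[uxẽntẽnnopep]

Rule 1: /m/ before /t/ (alveolar) → [n]
Rule 1: /m/ before /n/ (alveolar) → [n]
After rule 1: uxentennopep
Rule 2: /e/ before nasal /n/ → [ẽ]
Rule 2: /e/ before nasal /n/ → [ẽ]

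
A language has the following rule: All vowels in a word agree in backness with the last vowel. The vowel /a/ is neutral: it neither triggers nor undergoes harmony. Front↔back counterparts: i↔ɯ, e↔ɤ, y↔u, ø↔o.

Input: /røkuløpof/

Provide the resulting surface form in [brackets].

[rokulopof]

/ø/ harmonizes with /o/ ([+back]) → [o]
/ø/ harmonizes with /o/ ([+back]) → [o]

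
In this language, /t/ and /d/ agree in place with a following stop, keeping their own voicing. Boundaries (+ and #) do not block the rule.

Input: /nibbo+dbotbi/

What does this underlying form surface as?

[nibbo+bbopbi]

/d/ before /b/ (labial) → [b]
/t/ before /b/ (labial) → [p]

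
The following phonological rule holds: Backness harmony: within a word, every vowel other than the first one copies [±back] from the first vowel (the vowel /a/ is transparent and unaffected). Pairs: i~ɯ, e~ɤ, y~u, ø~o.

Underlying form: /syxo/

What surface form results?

[syxø]

/o/ harmonizes with /y/ ([-back]) → [ø]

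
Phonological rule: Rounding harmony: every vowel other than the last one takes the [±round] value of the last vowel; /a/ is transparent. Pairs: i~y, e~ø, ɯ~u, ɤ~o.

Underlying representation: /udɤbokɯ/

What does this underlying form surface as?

[ɯdɤbɤkɯ]

/u/ harmonizes with /ɯ/ ([-round]) → [ɯ]
/o/ harmonizes with /ɯ/ ([-round]) → [ɤ]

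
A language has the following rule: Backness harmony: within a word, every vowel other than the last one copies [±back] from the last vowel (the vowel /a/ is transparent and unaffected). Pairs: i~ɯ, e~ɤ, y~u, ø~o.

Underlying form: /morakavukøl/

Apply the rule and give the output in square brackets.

[mørakavykøl]

/o/ harmonizes with /ø/ ([-back]) → [ø]
/u/ harmonizes with /ø/ ([-back]) → [y]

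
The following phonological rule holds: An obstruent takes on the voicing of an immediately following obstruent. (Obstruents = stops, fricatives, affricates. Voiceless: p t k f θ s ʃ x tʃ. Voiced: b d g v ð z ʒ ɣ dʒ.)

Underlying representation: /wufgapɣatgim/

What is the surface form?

[wuvgabɣadgim]

/f/ before /g/ (voiced) → [v]
/p/ before /ɣ/ (voiced) → [b]
/t/ before /g/ (voiced) → [d]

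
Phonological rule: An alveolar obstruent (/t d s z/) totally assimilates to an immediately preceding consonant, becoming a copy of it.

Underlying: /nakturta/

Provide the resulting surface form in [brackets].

[nakkurra]

/t/ after /k/ → [k] (total assimilation)
/t/ after /r/ → [r] (total assimilation)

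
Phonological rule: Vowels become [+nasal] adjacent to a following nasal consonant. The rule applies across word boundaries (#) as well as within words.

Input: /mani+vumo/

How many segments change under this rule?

/a/ before nasal /n/ → [ã]
/u/ before nasal /m/ → [ũ]
2 segments change.

2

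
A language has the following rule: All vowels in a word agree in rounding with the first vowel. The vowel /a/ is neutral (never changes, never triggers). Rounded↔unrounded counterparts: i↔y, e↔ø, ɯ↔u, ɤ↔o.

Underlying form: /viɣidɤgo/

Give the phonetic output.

/o/ harmonizes with /i/ ([-round]) → [ɤ]

[viɣidɤgɤ]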